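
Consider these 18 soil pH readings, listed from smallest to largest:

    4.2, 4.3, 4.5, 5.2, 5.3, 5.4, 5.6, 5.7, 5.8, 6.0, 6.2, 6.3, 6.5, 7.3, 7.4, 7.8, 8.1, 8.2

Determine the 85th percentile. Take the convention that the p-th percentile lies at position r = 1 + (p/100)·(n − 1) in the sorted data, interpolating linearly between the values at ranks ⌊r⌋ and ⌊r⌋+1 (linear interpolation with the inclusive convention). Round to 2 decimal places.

7.58

n = 18.
r = 1 + (85/100)·(18 − 1) = 1 + 14.45 = 15.45.
Rank 15 is 7.4 and rank 16 is 7.8.
Interpolate: 7.4 + 0.45·(7.8 − 7.4) = 7.4 + 0.45·0.4 = 7.58.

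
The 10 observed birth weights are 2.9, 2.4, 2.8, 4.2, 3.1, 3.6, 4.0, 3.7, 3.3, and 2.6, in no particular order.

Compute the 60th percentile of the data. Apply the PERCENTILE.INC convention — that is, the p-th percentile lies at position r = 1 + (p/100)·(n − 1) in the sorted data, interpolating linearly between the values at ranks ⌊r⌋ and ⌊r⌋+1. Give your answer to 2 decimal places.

3.42

Sorted: 2.4, 2.6, 2.8, 2.9, 3.1, 3.3, 3.6, 3.7, 4.0, 4.2.
n = 10.
r = 1 + (60/100)·(10 − 1) = 1 + 5.4 = 6.4.
Rank 6 is 3.3 and rank 7 is 3.6.
Interpolate: 3.3 + 0.4·(3.6 − 3.3) = 3.3 + 0.4·0.3 = 3.42.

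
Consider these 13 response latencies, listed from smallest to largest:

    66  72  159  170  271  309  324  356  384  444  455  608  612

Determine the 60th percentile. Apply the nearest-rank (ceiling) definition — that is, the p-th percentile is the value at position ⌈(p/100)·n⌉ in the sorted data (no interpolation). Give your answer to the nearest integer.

n = 13.
Position = ⌈60/100 · 13⌉ = ⌈7.8⌉ = 8.
The value at rank 8 is 356.

356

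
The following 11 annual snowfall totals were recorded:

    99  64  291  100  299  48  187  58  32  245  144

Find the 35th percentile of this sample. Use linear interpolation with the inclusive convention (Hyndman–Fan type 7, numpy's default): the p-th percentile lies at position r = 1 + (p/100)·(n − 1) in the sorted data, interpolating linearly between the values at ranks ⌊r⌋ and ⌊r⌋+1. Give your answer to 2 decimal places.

Sorted: 32, 48, 58, 64, 99, 100, 144, 187, 245, 291, 299.
n = 11.
r = 1 + (35/100)·(11 − 1) = 1 + 3.5 = 4.5.
Rank 4 is 64 and rank 5 is 99.
Interpolate: 64 + 0.5·(99 − 64) = 64 + 0.5·35 = 81.5.

81.50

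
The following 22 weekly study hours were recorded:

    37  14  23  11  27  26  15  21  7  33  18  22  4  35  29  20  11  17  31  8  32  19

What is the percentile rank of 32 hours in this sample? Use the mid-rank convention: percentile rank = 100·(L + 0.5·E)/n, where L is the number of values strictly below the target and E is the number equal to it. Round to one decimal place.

Sorted: 4, 7, 8, 11, 11, 14, 15, 17, 18, 19, 20, 21, 22, 23, 26, 27, 29, 31, 32, 33, 35, 37.
Count below 32: L = 18; count equal: E = 1; n = 22.
Percentile rank = 100·(18 + 0.5·1)/22 = 100·18.5/22 = 84.09.

84.1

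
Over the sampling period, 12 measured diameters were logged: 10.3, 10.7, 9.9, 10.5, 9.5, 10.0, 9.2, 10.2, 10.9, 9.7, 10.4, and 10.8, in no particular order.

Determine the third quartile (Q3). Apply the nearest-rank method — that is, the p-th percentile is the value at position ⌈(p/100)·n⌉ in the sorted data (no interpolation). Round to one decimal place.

Sorted: 9.2, 9.5, 9.7, 9.9, 10.0, 10.2, 10.3, 10.4, 10.5, 10.7, 10.8, 10.9.
n = 12.
Position = ⌈75/100 · 12⌉ = ⌈9⌉ = 9.
The value at rank 9 is 10.5.

10.5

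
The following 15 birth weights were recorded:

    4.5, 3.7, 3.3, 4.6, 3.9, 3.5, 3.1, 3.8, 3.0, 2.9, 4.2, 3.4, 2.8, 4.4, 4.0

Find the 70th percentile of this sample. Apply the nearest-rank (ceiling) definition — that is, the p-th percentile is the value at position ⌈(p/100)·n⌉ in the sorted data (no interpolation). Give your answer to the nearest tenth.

4.0

Sorted: 2.8, 2.9, 3.0, 3.1, 3.3, 3.4, 3.5, 3.7, 3.8, 3.9, 4.0, 4.2, 4.4, 4.5, 4.6.
n = 15.
Position = ⌈70/100 · 15⌉ = ⌈10.5⌉ = 11.
The value at rank 11 is 4.0.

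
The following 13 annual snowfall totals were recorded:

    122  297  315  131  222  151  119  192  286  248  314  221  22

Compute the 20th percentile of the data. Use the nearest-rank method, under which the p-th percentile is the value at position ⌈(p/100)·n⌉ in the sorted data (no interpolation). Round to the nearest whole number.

Sorted: 22, 119, 122, 131, 151, 192, 221, 222, 248, 286, 297, 314, 315.
n = 13.
Position = ⌈20/100 · 13⌉ = ⌈2.6⌉ = 3.
The value at rank 3 is 122.

122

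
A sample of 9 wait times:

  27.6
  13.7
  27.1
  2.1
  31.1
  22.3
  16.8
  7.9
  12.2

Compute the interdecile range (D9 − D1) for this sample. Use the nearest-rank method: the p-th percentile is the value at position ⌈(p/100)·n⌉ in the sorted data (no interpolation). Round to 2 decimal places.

29.00

Sorted: 2.1, 7.9, 12.2, 13.7, 16.8, 22.3, 27.1, 27.6, 31.1.
n = 9.
P10: rank ⌈10/100·9⌉ = 1 → 2.1.
P90: rank ⌈90/100·9⌉ = 9 → 31.1.
Difference: 31.1 − 2.1 = 29.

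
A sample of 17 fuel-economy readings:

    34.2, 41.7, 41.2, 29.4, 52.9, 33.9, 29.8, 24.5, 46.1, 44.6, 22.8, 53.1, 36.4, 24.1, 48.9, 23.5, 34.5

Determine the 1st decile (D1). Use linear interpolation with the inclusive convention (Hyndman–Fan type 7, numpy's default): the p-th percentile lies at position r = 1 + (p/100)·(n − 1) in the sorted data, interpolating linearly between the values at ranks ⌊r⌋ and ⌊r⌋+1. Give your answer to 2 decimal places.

Sorted: 22.8, 23.5, 24.1, 24.5, 29.4, 29.8, 33.9, 34.2, 34.5, 36.4, 41.2, 41.7, 44.6, 46.1, 48.9, 52.9, 53.1.
n = 17.
r = 1 + (10/100)·(17 − 1) = 1 + 1.6 = 2.6.
Rank 2 is 23.5 and rank 3 is 24.1.
Interpolate: 23.5 + 0.6·(24.1 − 23.5) = 23.5 + 0.6·0.6 = 23.86.

23.86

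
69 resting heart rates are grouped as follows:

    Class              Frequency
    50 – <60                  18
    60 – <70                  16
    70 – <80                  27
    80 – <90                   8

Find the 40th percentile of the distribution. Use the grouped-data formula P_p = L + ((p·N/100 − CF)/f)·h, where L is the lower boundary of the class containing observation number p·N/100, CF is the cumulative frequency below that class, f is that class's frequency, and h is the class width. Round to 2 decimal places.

66.00

N = 69; target position k = 40/100 · 69 = 27.6.
Cumulative frequencies: 18, 34, 61, 69.
Observation 27.6 falls in the class 60 – <70.
L = 60, CF = 18, f = 16, h = 10.
P40 = 60 + ((27.6 − 18)/16)·10 = 60 + 6 = 66.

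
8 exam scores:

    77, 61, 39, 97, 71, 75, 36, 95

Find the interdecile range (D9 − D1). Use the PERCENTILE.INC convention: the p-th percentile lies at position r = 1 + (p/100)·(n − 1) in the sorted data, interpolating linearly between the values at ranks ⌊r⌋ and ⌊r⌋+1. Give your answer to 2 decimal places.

57.50

Sorted: 36, 39, 61, 71, 75, 77, 95, 97.
n = 8.
P10: r = 1.7; ranks 1–2 are 36, 39; interpolating gives 38.1.
P90: r = 7.3; ranks 7–8 are 95, 97; interpolating gives 95.6.
Difference: 95.6 − 38.1 = 57.5.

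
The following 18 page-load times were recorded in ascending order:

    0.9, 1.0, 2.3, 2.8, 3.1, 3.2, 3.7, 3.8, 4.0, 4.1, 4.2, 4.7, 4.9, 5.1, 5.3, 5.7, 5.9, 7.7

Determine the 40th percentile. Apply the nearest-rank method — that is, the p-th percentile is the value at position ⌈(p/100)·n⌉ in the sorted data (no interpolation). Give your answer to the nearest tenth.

n = 18.
Position = ⌈40/100 · 18⌉ = ⌈7.2⌉ = 8.
The value at rank 8 is 3.8.

3.8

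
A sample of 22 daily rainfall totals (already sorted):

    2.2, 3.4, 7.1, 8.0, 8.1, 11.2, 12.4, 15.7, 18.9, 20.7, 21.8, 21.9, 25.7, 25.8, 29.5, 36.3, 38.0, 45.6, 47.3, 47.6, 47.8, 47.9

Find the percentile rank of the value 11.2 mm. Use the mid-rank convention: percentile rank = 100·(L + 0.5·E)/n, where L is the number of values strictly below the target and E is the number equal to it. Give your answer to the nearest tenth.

Count below 11.2: L = 5; count equal: E = 1; n = 22.
Percentile rank = 100·(5 + 0.5·1)/22 = 100·5.5/22 = 25.

25.0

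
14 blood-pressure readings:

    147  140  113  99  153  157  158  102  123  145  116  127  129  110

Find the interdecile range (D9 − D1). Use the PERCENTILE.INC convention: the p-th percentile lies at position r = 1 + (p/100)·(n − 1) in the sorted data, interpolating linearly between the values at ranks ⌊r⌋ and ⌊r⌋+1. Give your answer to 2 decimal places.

51.40

Sorted: 99, 102, 110, 113, 116, 123, 127, 129, 140, 145, 147, 153, 157, 158.
n = 14.
P10: r = 2.3; ranks 2–3 are 102, 110; interpolating gives 104.4.
P90: r = 12.7; ranks 12–13 are 153, 157; interpolating gives 155.8.
Difference: 155.8 − 104.4 = 51.4.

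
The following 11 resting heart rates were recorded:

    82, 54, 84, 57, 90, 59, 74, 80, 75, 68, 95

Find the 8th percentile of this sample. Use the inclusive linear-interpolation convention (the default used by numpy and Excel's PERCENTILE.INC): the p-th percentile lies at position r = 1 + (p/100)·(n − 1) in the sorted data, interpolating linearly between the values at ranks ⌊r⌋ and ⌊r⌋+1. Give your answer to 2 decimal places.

Sorted: 54, 57, 59, 68, 74, 75, 80, 82, 84, 90, 95.
n = 11.
r = 1 + (8/100)·(11 − 1) = 1 + 0.8 = 1.8.
Rank 1 is 54 and rank 2 is 57.
Interpolate: 54 + 0.8·(57 − 54) = 54 + 0.8·3 = 56.4.

56.40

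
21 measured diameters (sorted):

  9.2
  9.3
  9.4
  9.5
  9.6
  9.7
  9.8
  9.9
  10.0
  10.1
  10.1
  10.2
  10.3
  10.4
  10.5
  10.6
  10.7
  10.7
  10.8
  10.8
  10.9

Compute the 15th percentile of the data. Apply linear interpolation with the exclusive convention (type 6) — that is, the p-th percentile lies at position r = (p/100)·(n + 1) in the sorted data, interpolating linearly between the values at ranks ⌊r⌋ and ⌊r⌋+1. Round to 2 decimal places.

n = 21.
r = (15/100)·(21 + 1) = 3.3.
Rank 3 is 9.4 and rank 4 is 9.5.
Interpolate: 9.4 + 0.3·(9.5 − 9.4) = 9.4 + 0.3·0.1 = 9.43.

9.43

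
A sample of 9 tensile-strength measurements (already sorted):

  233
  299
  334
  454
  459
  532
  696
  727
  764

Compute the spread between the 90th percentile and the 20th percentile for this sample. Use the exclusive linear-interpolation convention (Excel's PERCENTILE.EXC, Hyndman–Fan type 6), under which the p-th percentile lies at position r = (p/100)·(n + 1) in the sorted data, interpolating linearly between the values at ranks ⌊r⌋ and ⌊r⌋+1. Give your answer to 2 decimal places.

465.00

n = 9.
P20: r = 2 (integer) → 299.
P90: r = 9 (integer) → 764.
Difference: 764 − 299 = 465.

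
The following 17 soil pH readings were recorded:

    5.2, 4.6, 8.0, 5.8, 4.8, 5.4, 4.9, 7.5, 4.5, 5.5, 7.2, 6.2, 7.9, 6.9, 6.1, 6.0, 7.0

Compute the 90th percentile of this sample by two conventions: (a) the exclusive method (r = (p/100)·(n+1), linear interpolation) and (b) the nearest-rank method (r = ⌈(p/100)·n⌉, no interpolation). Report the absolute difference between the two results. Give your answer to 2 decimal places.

0.02

Sorted: 4.5, 4.6, 4.8, 4.9, 5.2, 5.4, 5.5, 5.8, 6.0, 6.1, 6.2, 6.9, 7.0, 7.2, 7.5, 7.9, 8.0.
n = 17.
(a) r = 16.2; between ranks 16 (7.9) and 17 (8.0): 7.92.
(b) the nearest-rank method: rank 16 → 7.9.
|7.92 − 7.9| = 0.02.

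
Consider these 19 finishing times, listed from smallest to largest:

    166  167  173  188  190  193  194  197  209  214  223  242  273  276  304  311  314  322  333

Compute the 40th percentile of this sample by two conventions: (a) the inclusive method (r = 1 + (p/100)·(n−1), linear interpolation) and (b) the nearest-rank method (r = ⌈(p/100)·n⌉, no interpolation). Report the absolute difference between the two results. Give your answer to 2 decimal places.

2.40

n = 19.
(a) r = 8.2; between ranks 8 (197) and 9 (209): 199.4.
(b) the nearest-rank method: rank 8 → 197.
|199.4 − 197| = 2.4.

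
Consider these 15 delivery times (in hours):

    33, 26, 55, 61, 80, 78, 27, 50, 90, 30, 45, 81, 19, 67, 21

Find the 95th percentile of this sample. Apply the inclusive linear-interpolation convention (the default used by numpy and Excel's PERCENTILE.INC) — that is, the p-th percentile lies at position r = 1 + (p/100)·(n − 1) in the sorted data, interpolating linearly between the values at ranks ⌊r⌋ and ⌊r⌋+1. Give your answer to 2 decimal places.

Sorted: 19, 21, 26, 27, 30, 33, 45, 50, 55, 61, 67, 78, 80, 81, 90.
n = 15.
r = 1 + (95/100)·(15 − 1) = 1 + 13.3 = 14.3.
Rank 14 is 81 and rank 15 is 90.
Interpolate: 81 + 0.3·(90 − 81) = 81 + 0.3·9 = 83.7.

83.70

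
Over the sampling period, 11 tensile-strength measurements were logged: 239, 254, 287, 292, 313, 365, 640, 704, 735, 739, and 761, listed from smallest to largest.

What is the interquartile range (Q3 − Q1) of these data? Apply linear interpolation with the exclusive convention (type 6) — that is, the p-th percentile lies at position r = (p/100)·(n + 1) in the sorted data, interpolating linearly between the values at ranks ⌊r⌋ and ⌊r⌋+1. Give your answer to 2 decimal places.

n = 11.
P25: r = 3 (integer) → 287.
P75: r = 9 (integer) → 735.
Difference: 735 − 287 = 448.

448.00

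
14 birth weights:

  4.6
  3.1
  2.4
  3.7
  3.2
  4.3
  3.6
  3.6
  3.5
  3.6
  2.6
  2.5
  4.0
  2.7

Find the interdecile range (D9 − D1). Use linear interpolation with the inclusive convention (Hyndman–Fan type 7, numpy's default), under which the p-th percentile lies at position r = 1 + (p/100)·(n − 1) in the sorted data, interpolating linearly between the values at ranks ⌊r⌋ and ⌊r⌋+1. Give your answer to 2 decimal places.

1.68

Sorted: 2.4, 2.5, 2.6, 2.7, 3.1, 3.2, 3.5, 3.6, 3.6, 3.6, 3.7, 4.0, 4.3, 4.6.
n = 14.
P10: r = 2.3; ranks 2–3 are 2.5, 2.6; interpolating gives 2.53.
P90: r = 12.7; ranks 12–13 are 4.0, 4.3; interpolating gives 4.21.
Difference: 4.21 − 2.53 = 1.68.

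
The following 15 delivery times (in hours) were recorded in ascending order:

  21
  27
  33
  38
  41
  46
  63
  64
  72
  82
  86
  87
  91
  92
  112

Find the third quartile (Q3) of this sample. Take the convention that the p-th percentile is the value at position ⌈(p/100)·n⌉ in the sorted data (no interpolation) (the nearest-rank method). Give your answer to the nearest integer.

n = 15.
Position = ⌈75/100 · 15⌉ = ⌈11.25⌉ = 12.
The value at rank 12 is 87.

87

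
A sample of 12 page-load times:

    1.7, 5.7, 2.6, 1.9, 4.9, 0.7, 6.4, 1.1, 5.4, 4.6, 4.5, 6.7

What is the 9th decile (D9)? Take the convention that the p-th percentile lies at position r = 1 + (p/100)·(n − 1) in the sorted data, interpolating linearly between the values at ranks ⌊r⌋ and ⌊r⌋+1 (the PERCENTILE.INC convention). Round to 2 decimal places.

Sorted: 0.7, 1.1, 1.7, 1.9, 2.6, 4.5, 4.6, 4.9, 5.4, 5.7, 6.4, 6.7.
n = 12.
r = 1 + (90/100)·(12 − 1) = 1 + 9.9 = 10.9.
Rank 10 is 5.7 and rank 11 is 6.4.
Interpolate: 5.7 + 0.9·(6.4 − 5.7) = 5.7 + 0.9·0.7 = 6.33.

6.33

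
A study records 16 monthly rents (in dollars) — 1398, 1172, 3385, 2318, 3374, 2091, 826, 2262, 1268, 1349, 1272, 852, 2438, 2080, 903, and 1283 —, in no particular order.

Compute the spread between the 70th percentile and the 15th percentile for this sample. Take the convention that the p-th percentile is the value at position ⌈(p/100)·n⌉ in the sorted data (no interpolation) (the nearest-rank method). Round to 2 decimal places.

1359.00

Sorted: 826, 852, 903, 1172, 1268, 1272, 1283, 1349, 1398, 2080, 2091, 2262, 2318, 2438, 3374, 3385.
n = 16.
P15: rank ⌈15/100·16⌉ = 3 → 903.
P70: rank ⌈70/100·16⌉ = 12 → 2262.
Difference: 2262 − 903 = 1359.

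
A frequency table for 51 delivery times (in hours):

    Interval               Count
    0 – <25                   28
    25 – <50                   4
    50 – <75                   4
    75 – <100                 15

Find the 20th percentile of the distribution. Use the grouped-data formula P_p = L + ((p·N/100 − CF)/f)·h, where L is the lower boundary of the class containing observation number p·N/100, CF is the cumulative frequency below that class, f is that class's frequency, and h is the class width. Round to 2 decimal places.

9.11

N = 51; target position k = 20/100 · 51 = 10.2.
Cumulative frequencies: 28, 32, 36, 51.
Observation 10.2 falls in the class 0 – <25.
L = 0, CF = 0, f = 28, h = 25.
P20 = 0 + ((10.2 − 0)/28)·25 = 0 + 9.10714 = 9.10714.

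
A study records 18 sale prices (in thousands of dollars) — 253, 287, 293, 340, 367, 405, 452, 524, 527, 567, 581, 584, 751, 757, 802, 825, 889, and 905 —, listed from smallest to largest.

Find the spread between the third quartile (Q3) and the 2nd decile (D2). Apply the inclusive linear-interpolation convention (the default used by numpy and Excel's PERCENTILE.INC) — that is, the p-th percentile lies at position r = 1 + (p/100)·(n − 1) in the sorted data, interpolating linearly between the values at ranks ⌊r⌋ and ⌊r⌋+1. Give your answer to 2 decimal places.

404.70

n = 18.
P20: r = 4.4; ranks 4–5 are 340, 367; interpolating gives 350.8.
P75: r = 13.75; ranks 13–14 are 751, 757; interpolating gives 755.5.
Difference: 755.5 − 350.8 = 404.7.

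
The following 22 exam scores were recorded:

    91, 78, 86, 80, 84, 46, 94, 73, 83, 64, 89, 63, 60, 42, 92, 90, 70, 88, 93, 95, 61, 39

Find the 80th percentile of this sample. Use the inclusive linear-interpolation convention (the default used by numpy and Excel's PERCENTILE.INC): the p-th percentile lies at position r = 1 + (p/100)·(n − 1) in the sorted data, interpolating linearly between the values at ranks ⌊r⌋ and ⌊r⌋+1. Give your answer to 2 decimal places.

90.80

Sorted: 39, 42, 46, 60, 61, 63, 64, 70, 73, 78, 80, 83, 84, 86, 88, 89, 90, 91, 92, 93, 94, 95.
n = 22.
r = 1 + (80/100)·(22 − 1) = 1 + 16.8 = 17.8.
Rank 17 is 90 and rank 18 is 91.
Interpolate: 90 + 0.8·(91 − 90) = 90 + 0.8·1 = 90.8.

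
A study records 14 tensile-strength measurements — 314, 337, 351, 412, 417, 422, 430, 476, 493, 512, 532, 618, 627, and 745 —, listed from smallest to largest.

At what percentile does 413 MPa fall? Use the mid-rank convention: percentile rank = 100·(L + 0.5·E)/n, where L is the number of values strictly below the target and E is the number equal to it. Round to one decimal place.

Count below 413: L = 4; count equal: E = 0; n = 14.
Percentile rank = 100·(4 + 0.5·0)/14 = 100·4/14 = 28.57.

28.6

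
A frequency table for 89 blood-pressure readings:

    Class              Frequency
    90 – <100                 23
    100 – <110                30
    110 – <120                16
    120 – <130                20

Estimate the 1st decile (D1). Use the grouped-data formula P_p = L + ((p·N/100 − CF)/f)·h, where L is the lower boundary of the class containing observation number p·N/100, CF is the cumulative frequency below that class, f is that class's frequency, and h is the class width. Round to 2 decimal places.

N = 89; target position k = 10/100 · 89 = 8.9.
Cumulative frequencies: 23, 53, 69, 89.
Observation 8.9 falls in the class 90 – <100.
L = 90, CF = 0, f = 23, h = 10.
P10 = 90 + ((8.9 − 0)/23)·10 = 90 + 3.86957 = 93.8696.

93.87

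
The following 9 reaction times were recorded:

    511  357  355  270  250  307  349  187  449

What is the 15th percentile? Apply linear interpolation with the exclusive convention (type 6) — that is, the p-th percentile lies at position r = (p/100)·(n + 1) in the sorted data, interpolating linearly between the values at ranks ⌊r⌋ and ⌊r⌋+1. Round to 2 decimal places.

Sorted: 187, 250, 270, 307, 349, 355, 357, 449, 511.
n = 9.
r = (15/100)·(9 + 1) = 1.5.
Rank 1 is 187 and rank 2 is 250.
Interpolate: 187 + 0.5·(250 − 187) = 187 + 0.5·63 = 218.5.

218.50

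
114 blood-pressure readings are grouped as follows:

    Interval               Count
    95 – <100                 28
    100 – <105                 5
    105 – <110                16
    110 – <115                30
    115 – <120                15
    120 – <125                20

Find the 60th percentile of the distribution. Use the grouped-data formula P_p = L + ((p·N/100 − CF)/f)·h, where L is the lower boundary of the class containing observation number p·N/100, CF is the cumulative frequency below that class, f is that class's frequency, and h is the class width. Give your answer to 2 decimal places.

113.23

N = 114; target position k = 60/100 · 114 = 68.4.
Cumulative frequencies: 28, 33, 49, 79, 94, 114.
Observation 68.4 falls in the class 110 – <115.
L = 110, CF = 49, f = 30, h = 5.
P60 = 110 + ((68.4 − 49)/30)·5 = 110 + 3.23333 = 113.233.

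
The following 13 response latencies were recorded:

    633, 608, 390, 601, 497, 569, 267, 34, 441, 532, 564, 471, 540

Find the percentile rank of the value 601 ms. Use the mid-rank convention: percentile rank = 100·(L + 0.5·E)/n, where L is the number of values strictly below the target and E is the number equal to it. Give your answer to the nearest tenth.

80.8

Sorted: 34, 267, 390, 441, 471, 497, 532, 540, 564, 569, 601, 608, 633.
Count below 601: L = 10; count equal: E = 1; n = 13.
Percentile rank = 100·(10 + 0.5·1)/13 = 100·10.5/13 = 80.77.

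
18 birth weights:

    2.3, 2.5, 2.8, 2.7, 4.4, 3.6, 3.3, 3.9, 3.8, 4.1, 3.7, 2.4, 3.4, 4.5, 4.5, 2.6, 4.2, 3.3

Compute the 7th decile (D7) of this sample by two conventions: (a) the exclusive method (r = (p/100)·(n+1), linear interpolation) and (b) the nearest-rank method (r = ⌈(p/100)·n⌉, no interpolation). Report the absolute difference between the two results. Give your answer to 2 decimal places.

Sorted: 2.3, 2.4, 2.5, 2.6, 2.7, 2.8, 3.3, 3.3, 3.4, 3.6, 3.7, 3.8, 3.9, 4.1, 4.2, 4.4, 4.5, 4.5.
n = 18.
(a) r = 13.3; between ranks 13 (3.9) and 14 (4.1): 3.96.
(b) the nearest-rank method: rank 13 → 3.9.
|3.96 − 3.9| = 0.06.

0.06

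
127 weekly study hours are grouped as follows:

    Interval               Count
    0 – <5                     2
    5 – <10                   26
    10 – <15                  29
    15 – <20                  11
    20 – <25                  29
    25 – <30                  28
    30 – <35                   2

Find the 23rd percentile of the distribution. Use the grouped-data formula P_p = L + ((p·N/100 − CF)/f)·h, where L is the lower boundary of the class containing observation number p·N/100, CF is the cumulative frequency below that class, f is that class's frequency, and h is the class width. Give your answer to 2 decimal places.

10.21

N = 127; target position k = 23/100 · 127 = 29.21.
Cumulative frequencies: 2, 28, 57, 68, 97, 125, 127.
Observation 29.21 falls in the class 10 – <15.
L = 10, CF = 28, f = 29, h = 5.
P23 = 10 + ((29.21 − 28)/29)·5 = 10 + 0.208621 = 10.2086.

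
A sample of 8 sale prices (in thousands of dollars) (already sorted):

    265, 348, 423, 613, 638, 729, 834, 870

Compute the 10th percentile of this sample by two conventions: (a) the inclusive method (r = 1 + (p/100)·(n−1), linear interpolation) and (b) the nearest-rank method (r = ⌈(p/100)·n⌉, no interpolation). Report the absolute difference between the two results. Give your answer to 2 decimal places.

58.10

n = 8.
(a) r = 1.7; between ranks 1 (265) and 2 (348): 323.1.
(b) the nearest-rank method: rank 1 → 265.
|323.1 − 265| = 58.1.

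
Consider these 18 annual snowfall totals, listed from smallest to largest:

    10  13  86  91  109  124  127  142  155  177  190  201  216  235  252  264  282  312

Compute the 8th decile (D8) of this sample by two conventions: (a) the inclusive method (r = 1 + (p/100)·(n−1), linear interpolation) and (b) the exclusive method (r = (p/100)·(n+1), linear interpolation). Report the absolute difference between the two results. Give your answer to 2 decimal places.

n = 18.
(a) r = 14.6; between ranks 14 (235) and 15 (252): 245.2.
(b) r = 15.2; between ranks 15 (252) and 16 (264): 254.4.
|245.2 − 254.4| = 9.2.

9.20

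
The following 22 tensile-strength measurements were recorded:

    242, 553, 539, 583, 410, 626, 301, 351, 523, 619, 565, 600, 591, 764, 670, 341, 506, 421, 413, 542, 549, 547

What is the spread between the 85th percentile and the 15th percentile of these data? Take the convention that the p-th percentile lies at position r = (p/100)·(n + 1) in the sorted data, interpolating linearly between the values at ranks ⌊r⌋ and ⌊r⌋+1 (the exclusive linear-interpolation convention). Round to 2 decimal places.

Sorted: 242, 301, 341, 351, 410, 413, 421, 506, 523, 539, 542, 547, 549, 553, 565, 583, 591, 600, 619, 626, 670, 764.
n = 22.
P15: r = 3.45; ranks 3–4 are 341, 351; interpolating gives 345.5.
P85: r = 19.55; ranks 19–20 are 619, 626; interpolating gives 622.85.
Difference: 622.85 − 345.5 = 277.35.

277.35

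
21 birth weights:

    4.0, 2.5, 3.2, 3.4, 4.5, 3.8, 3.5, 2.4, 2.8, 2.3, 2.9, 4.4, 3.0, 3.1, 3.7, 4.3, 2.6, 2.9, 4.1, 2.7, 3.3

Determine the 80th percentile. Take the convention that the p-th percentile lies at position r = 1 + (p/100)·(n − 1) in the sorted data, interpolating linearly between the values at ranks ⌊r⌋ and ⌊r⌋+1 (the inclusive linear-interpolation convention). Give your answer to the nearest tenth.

Sorted: 2.3, 2.4, 2.5, 2.6, 2.7, 2.8, 2.9, 2.9, 3.0, 3.1, 3.2, 3.3, 3.4, 3.5, 3.7, 3.8, 4.0, 4.1, 4.3, 4.4, 4.5.
n = 21.
r = 1 + (80/100)·(21 − 1) = 1 + 16 = 17.
r is an integer, so P80 is the value at rank 17: 4.0.

4.0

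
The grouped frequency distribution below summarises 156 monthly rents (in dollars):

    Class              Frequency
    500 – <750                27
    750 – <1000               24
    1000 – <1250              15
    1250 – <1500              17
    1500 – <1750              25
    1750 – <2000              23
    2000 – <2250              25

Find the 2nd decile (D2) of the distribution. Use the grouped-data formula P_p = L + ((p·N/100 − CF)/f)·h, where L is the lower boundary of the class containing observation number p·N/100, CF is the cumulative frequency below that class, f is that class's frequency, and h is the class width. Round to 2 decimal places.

N = 156; target position k = 20/100 · 156 = 31.2.
Cumulative frequencies: 27, 51, 66, 83, 108, 131, 156.
Observation 31.2 falls in the class 750 – <1000.
L = 750, CF = 27, f = 24, h = 250.
P20 = 750 + ((31.2 − 27)/24)·250 = 750 + 43.75 = 793.75.

793.75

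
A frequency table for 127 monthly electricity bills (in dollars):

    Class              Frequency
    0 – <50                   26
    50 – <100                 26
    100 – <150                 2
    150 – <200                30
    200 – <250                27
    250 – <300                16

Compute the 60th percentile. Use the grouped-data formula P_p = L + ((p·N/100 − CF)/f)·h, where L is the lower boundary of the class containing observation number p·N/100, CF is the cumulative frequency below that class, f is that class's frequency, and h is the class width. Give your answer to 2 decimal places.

N = 127; target position k = 60/100 · 127 = 76.2.
Cumulative frequencies: 26, 52, 54, 84, 111, 127.
Observation 76.2 falls in the class 150 – <200.
L = 150, CF = 54, f = 30, h = 50.
P60 = 150 + ((76.2 − 54)/30)·50 = 150 + 37 = 187.

187.00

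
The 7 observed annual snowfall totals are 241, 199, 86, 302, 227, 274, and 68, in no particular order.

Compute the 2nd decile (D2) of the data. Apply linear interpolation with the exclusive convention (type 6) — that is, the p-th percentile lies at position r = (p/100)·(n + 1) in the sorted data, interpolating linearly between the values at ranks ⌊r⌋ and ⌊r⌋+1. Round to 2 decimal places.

78.80

Sorted: 68, 86, 199, 227, 241, 274, 302.
n = 7.
r = (20/100)·(7 + 1) = 1.6.
Rank 1 is 68 and rank 2 is 86.
Interpolate: 68 + 0.6·(86 − 68) = 68 + 0.6·18 = 78.8.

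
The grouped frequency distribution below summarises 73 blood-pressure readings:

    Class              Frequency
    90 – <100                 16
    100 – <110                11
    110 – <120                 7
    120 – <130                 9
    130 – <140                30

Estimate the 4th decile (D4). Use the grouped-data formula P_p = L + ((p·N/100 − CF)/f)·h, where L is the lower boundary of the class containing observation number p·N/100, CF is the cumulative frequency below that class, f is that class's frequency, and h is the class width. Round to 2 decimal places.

N = 73; target position k = 40/100 · 73 = 29.2.
Cumulative frequencies: 16, 27, 34, 43, 73.
Observation 29.2 falls in the class 110 – <120.
L = 110, CF = 27, f = 7, h = 10.
P40 = 110 + ((29.2 − 27)/7)·10 = 110 + 3.14286 = 113.143.

113.14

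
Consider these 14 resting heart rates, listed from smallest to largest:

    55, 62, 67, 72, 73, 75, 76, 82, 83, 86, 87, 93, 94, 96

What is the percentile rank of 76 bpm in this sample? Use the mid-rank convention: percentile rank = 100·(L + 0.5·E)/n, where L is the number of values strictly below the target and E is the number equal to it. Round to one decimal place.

Count below 76: L = 6; count equal: E = 1; n = 14.
Percentile rank = 100·(6 + 0.5·1)/14 = 100·6.5/14 = 46.43.

46.4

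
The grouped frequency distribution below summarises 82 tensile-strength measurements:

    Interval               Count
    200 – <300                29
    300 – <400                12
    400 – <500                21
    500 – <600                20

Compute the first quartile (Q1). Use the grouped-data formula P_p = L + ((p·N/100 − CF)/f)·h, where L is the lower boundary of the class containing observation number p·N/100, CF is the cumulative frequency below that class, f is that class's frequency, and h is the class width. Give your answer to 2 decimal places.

270.69

N = 82; target position k = 25/100 · 82 = 20.5.
Cumulative frequencies: 29, 41, 62, 82.
Observation 20.5 falls in the class 200 – <300.
L = 200, CF = 0, f = 29, h = 100.
P25 = 200 + ((20.5 − 0)/29)·100 = 200 + 70.6897 = 270.69.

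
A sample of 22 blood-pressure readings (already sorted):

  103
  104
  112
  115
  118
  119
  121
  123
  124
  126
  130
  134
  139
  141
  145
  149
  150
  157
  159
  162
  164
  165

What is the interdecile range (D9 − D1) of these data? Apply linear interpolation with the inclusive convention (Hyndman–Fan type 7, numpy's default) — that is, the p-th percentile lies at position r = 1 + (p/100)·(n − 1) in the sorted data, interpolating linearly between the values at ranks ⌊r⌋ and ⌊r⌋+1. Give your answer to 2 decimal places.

49.40

n = 22.
P10: r = 3.1; ranks 3–4 are 112, 115; interpolating gives 112.3.
P90: r = 19.9; ranks 19–20 are 159, 162; interpolating gives 161.7.
Difference: 161.7 − 112.3 = 49.4.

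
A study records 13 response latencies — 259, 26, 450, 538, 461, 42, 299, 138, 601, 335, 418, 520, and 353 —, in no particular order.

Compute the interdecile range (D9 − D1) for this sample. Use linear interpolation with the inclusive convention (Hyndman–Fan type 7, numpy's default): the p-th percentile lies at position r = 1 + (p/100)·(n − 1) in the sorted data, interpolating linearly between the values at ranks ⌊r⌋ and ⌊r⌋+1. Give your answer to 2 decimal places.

Sorted: 26, 42, 138, 259, 299, 335, 353, 418, 450, 461, 520, 538, 601.
n = 13.
P10: r = 2.2; ranks 2–3 are 42, 138; interpolating gives 61.2.
P90: r = 11.8; ranks 11–12 are 520, 538; interpolating gives 534.4.
Difference: 534.4 − 61.2 = 473.2.

473.20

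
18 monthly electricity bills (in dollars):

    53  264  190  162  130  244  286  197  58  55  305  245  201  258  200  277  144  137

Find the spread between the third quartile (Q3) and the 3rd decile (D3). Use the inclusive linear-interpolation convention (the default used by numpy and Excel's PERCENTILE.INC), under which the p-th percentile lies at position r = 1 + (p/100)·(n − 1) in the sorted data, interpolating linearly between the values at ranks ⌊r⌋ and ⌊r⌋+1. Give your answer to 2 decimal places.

108.95

Sorted: 53, 55, 58, 130, 137, 144, 162, 190, 197, 200, 201, 244, 245, 258, 264, 277, 286, 305.
n = 18.
P30: r = 6.1; ranks 6–7 are 144, 162; interpolating gives 145.8.
P75: r = 13.75; ranks 13–14 are 245, 258; interpolating gives 254.75.
Difference: 254.75 − 145.8 = 108.95.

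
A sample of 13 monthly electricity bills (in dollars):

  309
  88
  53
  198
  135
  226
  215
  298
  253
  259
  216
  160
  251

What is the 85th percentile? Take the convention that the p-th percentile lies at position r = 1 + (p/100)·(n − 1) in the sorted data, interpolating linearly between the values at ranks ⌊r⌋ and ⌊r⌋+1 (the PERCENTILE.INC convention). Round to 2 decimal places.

Sorted: 53, 88, 135, 160, 198, 215, 216, 226, 251, 253, 259, 298, 309.
n = 13.
r = 1 + (85/100)·(13 − 1) = 1 + 10.2 = 11.2.
Rank 11 is 259 and rank 12 is 298.
Interpolate: 259 + 0.2·(298 − 259) = 259 + 0.2·39 = 266.8.

266.80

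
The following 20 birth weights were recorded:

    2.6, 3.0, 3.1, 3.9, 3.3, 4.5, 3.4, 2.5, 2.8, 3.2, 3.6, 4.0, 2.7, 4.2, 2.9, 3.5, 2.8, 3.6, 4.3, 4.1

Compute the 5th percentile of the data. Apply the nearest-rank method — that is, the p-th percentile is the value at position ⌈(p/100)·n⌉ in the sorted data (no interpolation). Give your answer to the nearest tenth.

Sorted: 2.5, 2.6, 2.7, 2.8, 2.8, 2.9, 3.0, 3.1, 3.2, 3.3, 3.4, 3.5, 3.6, 3.6, 3.9, 4.0, 4.1, 4.2, 4.3, 4.5.
n = 20.
Position = ⌈5/100 · 20⌉ = ⌈1⌉ = 1.
The value at rank 1 is 2.5.

2.5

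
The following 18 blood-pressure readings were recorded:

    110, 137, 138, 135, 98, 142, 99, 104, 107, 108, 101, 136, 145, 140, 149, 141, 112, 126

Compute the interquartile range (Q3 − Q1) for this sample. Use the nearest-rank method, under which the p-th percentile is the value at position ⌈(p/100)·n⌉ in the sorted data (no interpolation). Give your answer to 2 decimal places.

Sorted: 98, 99, 101, 104, 107, 108, 110, 112, 126, 135, 136, 137, 138, 140, 141, 142, 145, 149.
n = 18.
P25: rank ⌈25/100·18⌉ = 5 → 107.
P75: rank ⌈75/100·18⌉ = 14 → 140.
Difference: 140 − 107 = 33.

33.00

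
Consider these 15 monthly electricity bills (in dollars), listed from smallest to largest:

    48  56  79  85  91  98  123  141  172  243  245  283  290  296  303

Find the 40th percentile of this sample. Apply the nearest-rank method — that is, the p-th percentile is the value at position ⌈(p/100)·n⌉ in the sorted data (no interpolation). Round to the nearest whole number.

n = 15.
Position = ⌈40/100 · 15⌉ = ⌈6⌉ = 6.
The value at rank 6 is 98.

98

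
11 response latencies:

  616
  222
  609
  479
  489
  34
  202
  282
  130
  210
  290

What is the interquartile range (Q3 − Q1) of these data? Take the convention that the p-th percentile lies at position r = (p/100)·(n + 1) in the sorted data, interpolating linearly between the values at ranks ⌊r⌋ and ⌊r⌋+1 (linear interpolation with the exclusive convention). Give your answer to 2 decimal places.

287.00

Sorted: 34, 130, 202, 210, 222, 282, 290, 479, 489, 609, 616.
n = 11.
P25: r = 3 (integer) → 202.
P75: r = 9 (integer) → 489.
Difference: 489 − 202 = 287.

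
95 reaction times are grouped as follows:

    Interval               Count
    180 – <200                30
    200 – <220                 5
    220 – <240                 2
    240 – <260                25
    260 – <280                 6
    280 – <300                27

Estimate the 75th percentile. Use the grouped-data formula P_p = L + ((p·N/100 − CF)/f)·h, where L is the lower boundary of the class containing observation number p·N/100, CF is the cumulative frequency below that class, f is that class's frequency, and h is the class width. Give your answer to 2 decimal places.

282.41

N = 95; target position k = 75/100 · 95 = 71.25.
Cumulative frequencies: 30, 35, 37, 62, 68, 95.
Observation 71.25 falls in the class 280 – <300.
L = 280, CF = 68, f = 27, h = 20.
P75 = 280 + ((71.25 − 68)/27)·20 = 280 + 2.40741 = 282.407.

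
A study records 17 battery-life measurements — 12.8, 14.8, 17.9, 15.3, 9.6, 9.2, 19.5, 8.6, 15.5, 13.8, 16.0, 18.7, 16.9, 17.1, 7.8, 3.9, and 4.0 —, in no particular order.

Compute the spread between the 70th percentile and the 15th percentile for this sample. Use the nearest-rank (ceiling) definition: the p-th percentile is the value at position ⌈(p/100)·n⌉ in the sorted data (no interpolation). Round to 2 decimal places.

8.20

Sorted: 3.9, 4.0, 7.8, 8.6, 9.2, 9.6, 12.8, 13.8, 14.8, 15.3, 15.5, 16.0, 16.9, 17.1, 17.9, 18.7, 19.5.
n = 17.
P15: rank ⌈15/100·17⌉ = 3 → 7.8.
P70: rank ⌈70/100·17⌉ = 12 → 16.
Difference: 16 − 7.8 = 8.2.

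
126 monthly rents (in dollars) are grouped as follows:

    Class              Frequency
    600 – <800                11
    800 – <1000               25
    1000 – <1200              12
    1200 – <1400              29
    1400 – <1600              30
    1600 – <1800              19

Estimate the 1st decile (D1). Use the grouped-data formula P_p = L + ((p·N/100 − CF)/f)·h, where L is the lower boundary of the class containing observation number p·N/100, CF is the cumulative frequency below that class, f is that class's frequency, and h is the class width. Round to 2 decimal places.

N = 126; target position k = 10/100 · 126 = 12.6.
Cumulative frequencies: 11, 36, 48, 77, 107, 126.
Observation 12.6 falls in the class 800 – <1000.
L = 800, CF = 11, f = 25, h = 200.
P10 = 800 + ((12.6 − 11)/25)·200 = 800 + 12.8 = 812.8.

812.80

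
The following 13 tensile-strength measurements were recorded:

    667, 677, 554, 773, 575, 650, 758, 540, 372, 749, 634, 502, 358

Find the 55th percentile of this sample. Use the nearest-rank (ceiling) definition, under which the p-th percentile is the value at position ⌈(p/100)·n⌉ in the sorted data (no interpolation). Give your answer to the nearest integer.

650

Sorted: 358, 372, 502, 540, 554, 575, 634, 650, 667, 677, 749, 758, 773.
n = 13.
Position = ⌈55/100 · 13⌉ = ⌈7.15⌉ = 8.
The value at rank 8 is 650.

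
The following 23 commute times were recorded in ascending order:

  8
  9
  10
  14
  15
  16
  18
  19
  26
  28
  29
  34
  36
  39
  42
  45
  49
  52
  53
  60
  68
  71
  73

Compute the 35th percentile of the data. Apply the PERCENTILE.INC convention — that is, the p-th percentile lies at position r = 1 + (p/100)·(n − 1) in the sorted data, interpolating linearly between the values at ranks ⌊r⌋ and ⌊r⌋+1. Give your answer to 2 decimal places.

23.90

n = 23.
r = 1 + (35/100)·(23 − 1) = 1 + 7.7 = 8.7.
Rank 8 is 19 and rank 9 is 26.
Interpolate: 19 + 0.7·(26 − 19) = 19 + 0.7·7 = 23.9.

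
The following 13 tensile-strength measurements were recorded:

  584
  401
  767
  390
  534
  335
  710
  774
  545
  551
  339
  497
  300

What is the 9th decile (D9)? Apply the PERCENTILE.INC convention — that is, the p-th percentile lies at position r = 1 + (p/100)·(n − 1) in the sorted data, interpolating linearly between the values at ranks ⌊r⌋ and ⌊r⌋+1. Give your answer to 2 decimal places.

Sorted: 300, 335, 339, 390, 401, 497, 534, 545, 551, 584, 710, 767, 774.
n = 13.
r = 1 + (90/100)·(13 − 1) = 1 + 10.8 = 11.8.
Rank 11 is 710 and rank 12 is 767.
Interpolate: 710 + 0.8·(767 − 710) = 710 + 0.8·57 = 755.6.

755.60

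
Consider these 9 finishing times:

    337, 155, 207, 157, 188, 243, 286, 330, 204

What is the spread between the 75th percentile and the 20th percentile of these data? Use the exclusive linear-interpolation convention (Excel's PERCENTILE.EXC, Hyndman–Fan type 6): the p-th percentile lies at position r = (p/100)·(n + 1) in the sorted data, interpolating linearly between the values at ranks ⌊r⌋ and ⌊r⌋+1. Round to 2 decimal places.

Sorted: 155, 157, 188, 204, 207, 243, 286, 330, 337.
n = 9.
P20: r = 2 (integer) → 157.
P75: r = 7.5; ranks 7–8 are 286, 330; interpolating gives 308.
Difference: 308 − 157 = 151.

151.00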